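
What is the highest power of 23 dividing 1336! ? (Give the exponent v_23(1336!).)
v_23(1336!) = 60

Legendre's formula: v_p(n!) = Σ_{k ≥ 1} ⌊n / p^k⌋. For p = 23, n = 1336, the terms are:
  ⌊1336/23^1⌋ = ⌊1336/23⌋ = 58
  ⌊1336/23^2⌋ = ⌊1336/529⌋ = 2
(the next term ⌊1336/23^3⌋ = 0, terminating the sum). Summing: v_23(1336!) = 58 + 2 = 60.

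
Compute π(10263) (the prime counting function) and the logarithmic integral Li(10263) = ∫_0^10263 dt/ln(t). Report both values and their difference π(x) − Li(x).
π(10263) = 1258;  Li(10263) ≈ 1274.65;  π(x) − Li(x) ≈ -16.65.

Direct count of primes ≤ 10263 gives π(10263) = 1258. Numerical evaluation of the logarithmic integral gives Li(10263) ≈ 1274.65. The difference π(x) − Li(x) ≈ -16.65 is typically negative for small/moderate x (Li(x) overestimates), though Littlewood's theorem shows this sign changes infinitely often.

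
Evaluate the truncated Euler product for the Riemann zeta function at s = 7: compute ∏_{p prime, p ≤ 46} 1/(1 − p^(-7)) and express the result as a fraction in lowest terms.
∏ = 45646702807467713699372033067809267220048714619200580949120845685181752370766160993819090186875/45268741527906747399557358241617585589782139439825822687873840391576296184501153303048882388992

The primes p ≤ 46 are [2, 3, 5, 7, 11, 13, 17, 19, 23, 29, 31, 37, 41, 43]. For each prime, (1 − 1/p^7)^(-1) = p^7 / (p^7 − 1). The product is (1 − 1/2^7)^(-1), (1 − 1/3^7)^(-1), (1 − 1/5^7)^(-1), (1 − 1/7^7)^(-1), (1 − 1/11^7)^(-1), (1 − 1/13^7)^(-1), (1 − 1/17^7)^(-1), (1 − 1/19^7)^(-1), (1 − 1/23^7)^(-1), (1 − 1/29^7)^(-1), (1 − 1/31^7)^(-1), (1 − 1/37^7)^(-1), (1 − 1/41^7)^(-1), (1 − 1/43^7)^(-1) = ∏ p^7 / (p^7 − 1) = 45646702807467713699372033067809267220048714619200580949120845685181752370766160993819090186875/45268741527906747399557358241617585589782139439825822687873840391576296184501153303048882388992.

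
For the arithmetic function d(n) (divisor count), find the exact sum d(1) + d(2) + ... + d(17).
Σ_{n ≤ 17} d(n) = 52

Compute d(n) for each 1 ≤ n ≤ 17: d(1) = 1, d(2) = 2, d(3) = 2, d(4) = 3, d(5) = 2, d(6) = 4, d(7) = 2, d(8) = 4, d(9) = 3, d(10) = 4, d(11) = 2, d(12) = 6, d(13) = 2, d(14) = 4, d(15) = 4, d(16) = 5, d(17) = 2. Summing all 17 values: 52. (Dirichlet's divisor formula: Σ_{n ≤ x} d(n) = x ln(x) + (2γ − 1) x + O(√x). For x = 17, the asymptotic estimate is ≈ 50.79.)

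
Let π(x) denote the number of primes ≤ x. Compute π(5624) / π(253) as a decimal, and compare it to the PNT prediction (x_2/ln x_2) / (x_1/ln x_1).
π(5624)/π(253) = 739/54 ≈ 13.6852;  PNT prediction ≈ 14.2450.

π(253) = 54 and π(5624) = 739, so π(5624)/π(253) ≈ 13.6852. The PNT-predicted ratio is (5624/ln(5624)) / (253/ln(253)) ≈ 14.2450. The two agree to within a few percent, as expected.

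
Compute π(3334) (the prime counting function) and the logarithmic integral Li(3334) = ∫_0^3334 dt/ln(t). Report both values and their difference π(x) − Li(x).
π(3334) = 470;  Li(3334) ≈ 484.20;  π(x) − Li(x) ≈ -14.20.

Direct count of primes ≤ 3334 gives π(3334) = 470. Numerical evaluation of the logarithmic integral gives Li(3334) ≈ 484.20. The difference π(x) − Li(x) ≈ -14.20 is typically negative for small/moderate x (Li(x) overestimates), though Littlewood's theorem shows this sign changes infinitely often.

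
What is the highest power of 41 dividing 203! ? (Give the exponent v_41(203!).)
v_41(203!) = 4

Legendre's formula: v_p(n!) = Σ_{k ≥ 1} ⌊n / p^k⌋. For p = 41, n = 203, the terms are:
  ⌊203/41^1⌋ = ⌊203/41⌋ = 4
(the next term ⌊203/41^2⌋ = 0, terminating the sum). Summing: v_41(203!) = 4 = 4.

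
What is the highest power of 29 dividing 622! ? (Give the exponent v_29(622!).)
v_29(622!) = 21

Legendre's formula: v_p(n!) = Σ_{k ≥ 1} ⌊n / p^k⌋. For p = 29, n = 622, the terms are:
  ⌊622/29^1⌋ = ⌊622/29⌋ = 21
(the next term ⌊622/29^2⌋ = 0, terminating the sum). Summing: v_29(622!) = 21 = 21.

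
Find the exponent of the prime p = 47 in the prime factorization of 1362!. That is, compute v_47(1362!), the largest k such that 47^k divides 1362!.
v_47(1362!) = 28

Legendre's formula: v_p(n!) = Σ_{k ≥ 1} ⌊n / p^k⌋. For p = 47, n = 1362, the terms are:
  ⌊1362/47^1⌋ = ⌊1362/47⌋ = 28
(the next term ⌊1362/47^2⌋ = 0, terminating the sum). Summing: v_47(1362!) = 28 = 28.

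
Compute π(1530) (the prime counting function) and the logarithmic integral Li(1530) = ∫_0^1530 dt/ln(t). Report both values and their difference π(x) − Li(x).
π(1530) = 241;  Li(1530) ≈ 251.91;  π(x) − Li(x) ≈ -10.91.

Direct count of primes ≤ 1530 gives π(1530) = 241. Numerical evaluation of the logarithmic integral gives Li(1530) ≈ 251.91. The difference π(x) − Li(x) ≈ -10.91 is typically negative for small/moderate x (Li(x) overestimates), though Littlewood's theorem shows this sign changes infinitely often.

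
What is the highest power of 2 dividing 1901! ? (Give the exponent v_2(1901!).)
v_2(1901!) = 1893

Legendre's formula: v_p(n!) = Σ_{k ≥ 1} ⌊n / p^k⌋. For p = 2, n = 1901, the terms are:
  ⌊1901/2^1⌋ = ⌊1901/2⌋ = 950
  ⌊1901/2^2⌋ = ⌊1901/4⌋ = 475
  ⌊1901/2^3⌋ = ⌊1901/8⌋ = 237
  ⌊1901/2^4⌋ = ⌊1901/16⌋ = 118
  ⌊1901/2^5⌋ = ⌊1901/32⌋ = 59
  ⌊1901/2^6⌋ = ⌊1901/64⌋ = 29
  ⌊1901/2^7⌋ = ⌊1901/128⌋ = 14
  ⌊1901/2^8⌋ = ⌊1901/256⌋ = 7
  ⌊1901/2^9⌋ = ⌊1901/512⌋ = 3
  ⌊1901/2^10⌋ = ⌊1901/1024⌋ = 1
(the next term ⌊1901/2^11⌋ = 0, terminating the sum). Summing: v_2(1901!) = 950 + 475 + 237 + 118 + 59 + 29 + 14 + 7 + 3 + 1 = 1893.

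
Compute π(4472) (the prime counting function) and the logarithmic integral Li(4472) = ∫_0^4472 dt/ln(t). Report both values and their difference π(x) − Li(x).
π(4472) = 607;  Li(4472) ≈ 621.89;  π(x) − Li(x) ≈ -14.89.

Direct count of primes ≤ 4472 gives π(4472) = 607. Numerical evaluation of the logarithmic integral gives Li(4472) ≈ 621.89. The difference π(x) − Li(x) ≈ -14.89 is typically negative for small/moderate x (Li(x) overestimates), though Littlewood's theorem shows this sign changes infinitely often.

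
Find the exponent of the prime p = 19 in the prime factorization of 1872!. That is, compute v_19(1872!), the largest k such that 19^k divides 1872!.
v_19(1872!) = 103

Legendre's formula: v_p(n!) = Σ_{k ≥ 1} ⌊n / p^k⌋. For p = 19, n = 1872, the terms are:
  ⌊1872/19^1⌋ = ⌊1872/19⌋ = 98
  ⌊1872/19^2⌋ = ⌊1872/361⌋ = 5
(the next term ⌊1872/19^3⌋ = 0, terminating the sum). Summing: v_19(1872!) = 98 + 5 = 103.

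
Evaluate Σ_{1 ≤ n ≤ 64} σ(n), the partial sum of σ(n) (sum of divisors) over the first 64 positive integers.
Σ_{n ≤ 64} σ(n) = 3403

Compute σ(n) for each 1 ≤ n ≤ 64: σ(1) = 1, σ(2) = 3, σ(3) = 4, σ(4) = 7, σ(5) = 6, σ(6) = 12, σ(7) = 8, σ(8) = 15, σ(9) = 13, σ(10) = 18, σ(11) = 12, σ(12) = 28, σ(13) = 14, σ(14) = 24, σ(15) = 24, σ(16) = 31, σ(17) = 18, σ(18) = 39, σ(19) = 20, σ(20) = 42, σ(21) = 32, σ(22) = 36, σ(23) = 24, σ(24) = 60, σ(25) = 31, σ(26) = 42, σ(27) = 40, σ(28) = 56, σ(29) = 30, σ(30) = 72, σ(31) = 32, σ(32) = 63, σ(33) = 48, σ(34) = 54, σ(35) = 48, σ(36) = 91, σ(37) = 38, σ(38) = 60, σ(39) = 56, σ(40) = 90, σ(41) = 42, σ(42) = 96, σ(43) = 44, σ(44) = 84, σ(45) = 78, σ(46) = 72, σ(47) = 48, σ(48) = 124, σ(49) = 57, σ(50) = 93, σ(51) = 72, σ(52) = 98, σ(53) = 54, σ(54) = 120, σ(55) = 72, σ(56) = 120, σ(57) = 80, σ(58) = 90, σ(59) = 60, σ(60) = 168, σ(61) = 62, σ(62) = 96, σ(63) = 104, σ(64) = 127. Summing all 64 values: 3403. (Average order: Σ_{n ≤ x} σ(n) ~ (π²/12) x². For x = 64, (π²/12)·64² ≈ 3368.82.)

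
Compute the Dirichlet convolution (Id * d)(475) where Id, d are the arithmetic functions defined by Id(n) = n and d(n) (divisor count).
(Id * d)(475) = 798

Divisors of 475: [1, 5, 19, 25, 95, 475]. For each d | 475:
  d = 1: Id(1) · d(475/1) = 1 · 6 = 6
  d = 5: Id(5) · d(475/5) = 5 · 4 = 20
  d = 19: Id(19) · d(475/19) = 19 · 3 = 57
  d = 25: Id(25) · d(475/25) = 25 · 2 = 50
  d = 95: Id(95) · d(475/95) = 95 · 2 = 190
  d = 475: Id(475) · d(475/475) = 475 · 1 = 475
Summing: (Id * d)(475) = 6 + 20 + 57 + 50 + 190 + 475 = 798.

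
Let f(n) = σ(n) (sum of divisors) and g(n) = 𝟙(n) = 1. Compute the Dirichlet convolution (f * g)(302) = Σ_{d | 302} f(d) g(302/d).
(σ * 𝟙)(302) = 612

Divisors of 302: [1, 2, 151, 302]. For each d | 302:
  d = 1: σ(1) · 𝟙(302/1) = 1 · 1 = 1
  d = 2: σ(2) · 𝟙(302/2) = 3 · 1 = 3
  d = 151: σ(151) · 𝟙(302/151) = 152 · 1 = 152
  d = 302: σ(302) · 𝟙(302/302) = 456 · 1 = 456
Summing: (σ * 𝟙)(302) = 1 + 3 + 152 + 456 = 612.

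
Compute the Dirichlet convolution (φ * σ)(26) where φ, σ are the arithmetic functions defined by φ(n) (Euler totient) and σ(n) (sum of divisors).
(φ * σ)(26) = 104

Divisors of 26: [1, 2, 13, 26]. For each d | 26:
  d = 1: φ(1) · σ(26/1) = 1 · 42 = 42
  d = 2: φ(2) · σ(26/2) = 1 · 14 = 14
  d = 13: φ(13) · σ(26/13) = 12 · 3 = 36
  d = 26: φ(26) · σ(26/26) = 12 · 1 = 12
Summing: (φ * σ)(26) = 42 + 14 + 36 + 12 = 104.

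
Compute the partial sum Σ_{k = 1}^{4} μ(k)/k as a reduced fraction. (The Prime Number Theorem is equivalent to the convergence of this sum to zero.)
Σ μ(k)/k = 1/6

Values of μ(k) for 1 ≤ k ≤ 4: μ(1) = 1, μ(2) = -1, μ(3) = -1, with μ = 0 on non-squarefree integers. Summing μ(k)/k for k where μ(k) ≠ 0 gives 1/6 ≈ 0.1667. (PNT ⟺ this sum → 0 as n → ∞.)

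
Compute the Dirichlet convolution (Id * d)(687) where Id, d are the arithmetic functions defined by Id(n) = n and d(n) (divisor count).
(Id * d)(687) = 1155

Divisors of 687: [1, 3, 229, 687]. For each d | 687:
  d = 1: Id(1) · d(687/1) = 1 · 4 = 4
  d = 3: Id(3) · d(687/3) = 3 · 2 = 6
  d = 229: Id(229) · d(687/229) = 229 · 2 = 458
  d = 687: Id(687) · d(687/687) = 687 · 1 = 687
Summing: (Id * d)(687) = 4 + 6 + 458 + 687 = 1155.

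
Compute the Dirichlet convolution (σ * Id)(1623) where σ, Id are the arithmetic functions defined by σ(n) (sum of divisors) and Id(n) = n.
(σ * Id)(1623) = 7581

Divisors of 1623: [1, 3, 541, 1623]. For each d | 1623:
  d = 1: σ(1) · Id(1623/1) = 1 · 1623 = 1623
  d = 3: σ(3) · Id(1623/3) = 4 · 541 = 2164
  d = 541: σ(541) · Id(1623/541) = 542 · 3 = 1626
  d = 1623: σ(1623) · Id(1623/1623) = 2168 · 1 = 2168
Summing: (σ * Id)(1623) = 1623 + 2164 + 1626 + 2168 = 7581.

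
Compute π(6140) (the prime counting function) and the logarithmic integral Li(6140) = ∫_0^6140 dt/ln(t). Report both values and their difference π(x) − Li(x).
π(6140) = 800;  Li(6140) ≈ 816.49;  π(x) − Li(x) ≈ -16.49.

Direct count of primes ≤ 6140 gives π(6140) = 800. Numerical evaluation of the logarithmic integral gives Li(6140) ≈ 816.49. The difference π(x) − Li(x) ≈ -16.49 is typically negative for small/moderate x (Li(x) overestimates), though Littlewood's theorem shows this sign changes infinitely often.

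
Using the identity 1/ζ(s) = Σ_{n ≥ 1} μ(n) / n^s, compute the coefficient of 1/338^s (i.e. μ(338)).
μ(338) = 0

Factor n = 338 = 2 · 13^2. μ(n) = 0 if any exponent ≥ 2 (not squarefree); otherwise μ(n) = (−1)^{ω(n)} where ω(n) is the number of distinct prime factors. Applying: μ(338) = 0.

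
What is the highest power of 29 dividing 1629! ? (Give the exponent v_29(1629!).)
v_29(1629!) = 57

Legendre's formula: v_p(n!) = Σ_{k ≥ 1} ⌊n / p^k⌋. For p = 29, n = 1629, the terms are:
  ⌊1629/29^1⌋ = ⌊1629/29⌋ = 56
  ⌊1629/29^2⌋ = ⌊1629/841⌋ = 1
(the next term ⌊1629/29^3⌋ = 0, terminating the sum). Summing: v_29(1629!) = 56 + 1 = 57.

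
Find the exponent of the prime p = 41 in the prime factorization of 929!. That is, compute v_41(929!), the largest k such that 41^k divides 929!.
v_41(929!) = 22

Legendre's formula: v_p(n!) = Σ_{k ≥ 1} ⌊n / p^k⌋. For p = 41, n = 929, the terms are:
  ⌊929/41^1⌋ = ⌊929/41⌋ = 22
(the next term ⌊929/41^2⌋ = 0, terminating the sum). Summing: v_41(929!) = 22 = 22.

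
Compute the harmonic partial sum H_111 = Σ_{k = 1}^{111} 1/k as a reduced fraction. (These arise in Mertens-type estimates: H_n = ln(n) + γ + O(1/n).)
H_111 = 813811190043550229600356295599093692454010452277/153803387341307877636928566091115101174034840640

Direct summation: H_111 = 1 + 1/2 + ... + 1/111. The least common denominator is lcm(1, ..., 111) = 8459186303771933270031071135011330564571916235200; over this denominator the numerator is 8459186303771933270031071135011330564571916235200 + 4229593151885966635015535567505665282285958117600 + 2819728767923977756677023711670443521523972078400 + 2114796575942983317507767783752832641142979058800 + 1691837260754386654006214227002266112914383247040 + 1409864383961988878338511855835221760761986039200 + 1208455186253133324290153019287332937795988033600 + 1057398287971491658753883891876416320571489529400 + 939909589307992585559007903890147840507990692800 + 845918630377193327003107113501133056457191623520 + 769016936706539388184642830455575505870174203200 + 704932191980994439169255927917610880380993019600 + 650706638751687174617774702693179274197839710400 + 604227593126566662145076509643666468897994016800 + 563945753584795551335404742334088704304794415680 + 528699143985745829376941945938208160285744764700 + 497599194339525486472415949118313562621877425600 + 469954794653996292779503951945073920253995346400 + 445220331777470172106898480790070029714311380800 + 422959315188596663501553556750566528228595811760 + 402818395417711108096717673095777645931996011200 + 384508468353269694092321415227787752935087101600 + 367790708859649272610046571087449154981387662400 + 352466095990497219584627963958805440190496509800 + 338367452150877330801242845400453222582876649408 + 325353319375843587308887351346589637098919855200 + 313303196435997528519669301296715946835996897600 + 302113796563283331072538254821833234448997008400 + 291696079440411492070036935690045881536962628800 + 281972876792397775667702371167044352152397207840 + 272876977541030105484873262419720340792642459200 + 264349571992872914688470972969104080142872382350 + 256338978902179796061547610151858501956724734400 + 248799597169762743236207974559156781310938712800 + 241691037250626664858030603857466587559197606720 + 234977397326998146389751975972536960126997673200 + 228626656858700899190028949594900826069511249600 + 222610165888735086053449240395035014857155690400 + 216902212917229058205924900897726424732613236800 + 211479657594298331750776778375283264114297905880 + 206321617165169104147099295975886111331022347200 + 201409197708855554048358836547888822965998005600 + 196725262878417052791420258953751873594695726400 + 192254234176634847046160707613893876467543550800 + 187981917861598517111801580778029568101598138560 + 183895354429824636305023285543724577490693831200 + 179982687314296452553852577340666607756849281600 + 176233047995248609792313981979402720095248254900 + 172636455179019046327164717041047562542284004800 + 169183726075438665400621422700226611291438324704 + 165866398113175162157471983039437854207292475200 + 162676659687921793654443675673294818549459927600 + 159607288750413835283605115754930765369281438400 + 156651598217998764259834650648357973417998448800 + 153803387341307877636928566091115101174034840640 + 151056898281641665536269127410916617224498504200 + 148406777259156724035632826930023343238103793600 + 145848039720205746035018467845022940768481314400 + 143376039046981919831035103983242890924947732800 + 140986438396198887833851185583522176076198603920 + 138675185307736610984115920246087386304457643200 + 136438488770515052742436631209860170396321229600 + 134272798472570369365572557698592548643998670400 + 132174785996436457344235486484552040071436191175 + 130141327750337434923554940538635854839567942080 + 128169489451089898030773805075929250978362367200 + 126256511996596018955687628880766127829431585600 + 124399798584881371618103987279578390655469356400 + 122596902953216424203348857029149718327129220800 + 120845518625313332429015301928733293779598803360 + 119143469067210327746916494859314514993970651200 + 117488698663499073194875987986268480063498836600 + 115879264435231962603165358013853843350300222400 + 114313328429350449595014474797450413034755624800 + 112789150716959110267080948466817740860958883136 + 111305082944367543026724620197517507428577845200 + 109859562386648484026377547207939357981453457600 + 108451106458614529102962450448863212366306618400 + 107078307642682699620646470063434564108505268800 + 105739828797149165875388389187641632057148952940 + 104434398811999176173223100432238648945332299200 + 103160808582584552073549647987943055665511173600 + 101917907274360641807603266686883500777974894400 + 100704598854427777024179418273944411482999002800 + 99519838867905097294483189823662712524375485120 + 98362631439208526395710129476875936797347863200 + 97232026480137164023345645230015293845654209600 + 96127117088317423523080353806946938233771775400 + 95047037121032958090236754325970006343504676800 + 93990958930799258555900790389014784050799069280 + 92958091250241024945396386099025610599691387200 + 91947677214912318152511642771862288745346915600 + 90958992513676701828291087473240113597547486400 + 89991343657148226276926288670333303878424640800 + 89044066355494034421379696158014005942862276160 + 88116523997624304896156990989701360047624127450 + 87208106224452920309598671494962170768782641600 + 86318227589509523163582358520523781271142002400 + 85446326300726598687182536717286167318908244800 + 84591863037719332700310711350113305645719162352 + 83754319839326071980505654802092381827444715200 + 82933199056587581078735991519718927103646237600 + 82128022366717798738165739174867287034678798400 + 81338329843960896827221837836647409274729963800 + 80563679083542221619343534619155529186399202240 + 79803644375206917641802557877465382684640719200 + 79057815923102180093748328364591874435251553600 + 78325799108999382129917325324178986708999224400 + 77607213796072782293863037935883766647448772800 + 76901693670653938818464283045557550587017420320 + 76208885619566966396676316531633608689837083200 = 44759615452395262628019596257950153084970574875235, so H_111 = 44759615452395262628019596257950153084970574875235/8459186303771933270031071135011330564571916235200; reducing by gcd(44759615452395262628019596257950153084970574875235, 8459186303771933270031071135011330564571916235200) = 55 gives 813811190043550229600356295599093692454010452277/153803387341307877636928566091115101174034840640 ≈ 5.29124. (The PNT-adjacent estimate ln(111) + γ ≈ 5.28675 matches within O(1/n).)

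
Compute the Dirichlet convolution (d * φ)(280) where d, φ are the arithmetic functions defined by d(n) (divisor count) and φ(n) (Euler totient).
(d * φ)(280) = 720

Divisors of 280: [1, 2, 4, 5, 7, 8, 10, 14, 20, 28, 35, 40, 56, 70, 140, 280]. For each d | 280:
  d = 1: d(1) · φ(280/1) = 1 · 96 = 96
  d = 2: d(2) · φ(280/2) = 2 · 48 = 96
  d = 4: d(4) · φ(280/4) = 3 · 24 = 72
  d = 5: d(5) · φ(280/5) = 2 · 24 = 48
  d = 7: d(7) · φ(280/7) = 2 · 16 = 32
  d = 8: d(8) · φ(280/8) = 4 · 24 = 96
  d = 10: d(10) · φ(280/10) = 4 · 12 = 48
  d = 14: d(14) · φ(280/14) = 4 · 8 = 32
  d = 20: d(20) · φ(280/20) = 6 · 6 = 36
  d = 28: d(28) · φ(280/28) = 6 · 4 = 24
  d = 35: d(35) · φ(280/35) = 4 · 4 = 16
  d = 40: d(40) · φ(280/40) = 8 · 6 = 48
  d = 56: d(56) · φ(280/56) = 8 · 4 = 32
  d = 70: d(70) · φ(280/70) = 8 · 2 = 16
  d = 140: d(140) · φ(280/140) = 12 · 1 = 12
  d = 280: d(280) · φ(280/280) = 16 · 1 = 16
Summing: (d * φ)(280) = 96 + 96 + 72 + 48 + 32 + 96 + 48 + 32 + 36 + 24 + 16 + 48 + 32 + 16 + 12 + 16 = 720.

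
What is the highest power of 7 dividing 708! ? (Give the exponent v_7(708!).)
v_7(708!) = 117

Legendre's formula: v_p(n!) = Σ_{k ≥ 1} ⌊n / p^k⌋. For p = 7, n = 708, the terms are:
  ⌊708/7^1⌋ = ⌊708/7⌋ = 101
  ⌊708/7^2⌋ = ⌊708/49⌋ = 14
  ⌊708/7^3⌋ = ⌊708/343⌋ = 2
(the next term ⌊708/7^4⌋ = 0, terminating the sum). Summing: v_7(708!) = 101 + 14 + 2 = 117.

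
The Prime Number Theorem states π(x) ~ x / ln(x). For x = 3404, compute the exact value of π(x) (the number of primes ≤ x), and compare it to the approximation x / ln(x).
π(3404) = 478;  x/ln(x) ≈ 418.56;  relative error ≈ 12.44%.

Directly count primes up to 3404: π(3404) = 478. The PNT approximation gives 3404/ln(3404) ≈ 3404/8.13271 ≈ 418.56. Relative error (π(x) − x/ln(x)) / π(x) ≈ 12.44%; the approximation is known to undercount slightly (Li(x) is a better estimate).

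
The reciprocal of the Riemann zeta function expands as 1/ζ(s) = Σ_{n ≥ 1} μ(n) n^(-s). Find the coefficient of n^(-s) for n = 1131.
μ(1131) = -1

Factor n = 1131 = 3 · 13 · 29. μ(n) = 0 if any exponent ≥ 2 (not squarefree); otherwise μ(n) = (−1)^{ω(n)} where ω(n) is the number of distinct prime factors. Applying: μ(1131) = -1.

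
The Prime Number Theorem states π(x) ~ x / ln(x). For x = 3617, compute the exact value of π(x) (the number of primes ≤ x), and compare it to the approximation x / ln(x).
π(3617) = 506;  x/ln(x) ≈ 441.45;  relative error ≈ 12.76%.

Directly count primes up to 3617: π(3617) = 506. The PNT approximation gives 3617/ln(3617) ≈ 3617/8.19340 ≈ 441.45. Relative error (π(x) − x/ln(x)) / π(x) ≈ 12.76%; the approximation is known to undercount slightly (Li(x) is a better estimate).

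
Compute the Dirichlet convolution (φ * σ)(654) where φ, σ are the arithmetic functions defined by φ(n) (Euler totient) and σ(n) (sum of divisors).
(φ * σ)(654) = 5232

Divisors of 654: [1, 2, 3, 6, 109, 218, 327, 654]. For each d | 654:
  d = 1: φ(1) · σ(654/1) = 1 · 1320 = 1320
  d = 2: φ(2) · σ(654/2) = 1 · 440 = 440
  d = 3: φ(3) · σ(654/3) = 2 · 330 = 660
  d = 6: φ(6) · σ(654/6) = 2 · 110 = 220
  d = 109: φ(109) · σ(654/109) = 108 · 12 = 1296
  d = 218: φ(218) · σ(654/218) = 108 · 4 = 432
  d = 327: φ(327) · σ(654/327) = 216 · 3 = 648
  d = 654: φ(654) · σ(654/654) = 216 · 1 = 216
Summing: (φ * σ)(654) = 1320 + 440 + 660 + 220 + 1296 + 432 + 648 + 216 = 5232.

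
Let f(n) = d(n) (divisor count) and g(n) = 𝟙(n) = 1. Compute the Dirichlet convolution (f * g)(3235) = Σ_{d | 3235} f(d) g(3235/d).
(d * 𝟙)(3235) = 9

Divisors of 3235: [1, 5, 647, 3235]. For each d | 3235:
  d = 1: d(1) · 𝟙(3235/1) = 1 · 1 = 1
  d = 5: d(5) · 𝟙(3235/5) = 2 · 1 = 2
  d = 647: d(647) · 𝟙(3235/647) = 2 · 1 = 2
  d = 3235: d(3235) · 𝟙(3235/3235) = 4 · 1 = 4
Summing: (d * 𝟙)(3235) = 1 + 2 + 2 + 4 = 9.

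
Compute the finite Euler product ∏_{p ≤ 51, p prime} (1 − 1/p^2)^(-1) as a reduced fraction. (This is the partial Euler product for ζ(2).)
∏ = 162139622078364740433577733/98952027459385036898304000

The primes p ≤ 51 are [2, 3, 5, 7, 11, 13, 17, 19, 23, 29, 31, 37, 41, 43, 47]. For each prime, (1 − 1/p^2)^(-1) = p^2 / (p^2 − 1). The product is (1 − 1/2^2)^(-1), (1 − 1/3^2)^(-1), (1 − 1/5^2)^(-1), (1 − 1/7^2)^(-1), (1 − 1/11^2)^(-1), (1 − 1/13^2)^(-1), (1 − 1/17^2)^(-1), (1 − 1/19^2)^(-1), (1 − 1/23^2)^(-1), (1 − 1/29^2)^(-1), (1 − 1/31^2)^(-1), (1 − 1/37^2)^(-1), (1 − 1/41^2)^(-1), (1 − 1/43^2)^(-1), (1 − 1/47^2)^(-1) = ∏ p^2 / (p^2 − 1) = 162139622078364740433577733/98952027459385036898304000.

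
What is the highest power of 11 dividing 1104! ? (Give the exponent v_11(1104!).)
v_11(1104!) = 109

Legendre's formula: v_p(n!) = Σ_{k ≥ 1} ⌊n / p^k⌋. For p = 11, n = 1104, the terms are:
  ⌊1104/11^1⌋ = ⌊1104/11⌋ = 100
  ⌊1104/11^2⌋ = ⌊1104/121⌋ = 9
(the next term ⌊1104/11^3⌋ = 0, terminating the sum). Summing: v_11(1104!) = 100 + 9 = 109.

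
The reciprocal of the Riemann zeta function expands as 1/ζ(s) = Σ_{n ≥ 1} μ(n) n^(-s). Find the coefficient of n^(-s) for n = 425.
μ(425) = 0

Factor n = 425 = 5^2 · 17. μ(n) = 0 if any exponent ≥ 2 (not squarefree); otherwise μ(n) = (−1)^{ω(n)} where ω(n) is the number of distinct prime factors. Applying: μ(425) = 0.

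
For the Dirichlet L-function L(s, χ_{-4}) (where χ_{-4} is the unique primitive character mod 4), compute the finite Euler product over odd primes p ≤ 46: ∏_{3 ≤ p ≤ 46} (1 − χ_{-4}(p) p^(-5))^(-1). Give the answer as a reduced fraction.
∏ = 32740559305695385712389870979185370874149053476477367448414215/32866839245274949258617282425703153368289421339680491851218944

The odd primes p ≤ 46 are [3, 5, 7, 11, 13, 17, 19, 23, 29, 31, 37, 41, 43]. For each, χ(p) = 1 if p ≡ 1 mod 4, χ(p) = −1 if p ≡ 3 mod 4. Taking (1 − χ(p)/p^5)^(-1) = p^5/(p^5 − χ(p)): (1 − (-1)/3^5)^(-1) · (1 − (1)/5^5)^(-1) · (1 − (-1)/7^5)^(-1) · (1 − (-1)/11^5)^(-1) · (1 − (1)/13^5)^(-1) · (1 − (1)/17^5)^(-1) · (1 − (-1)/19^5)^(-1) · (1 − (-1)/23^5)^(-1) · (1 − (1)/29^5)^(-1) · (1 − (-1)/31^5)^(-1) · (1 − (1)/37^5)^(-1) · (1 − (1)/41^5)^(-1) · (1 − (-1)/43^5)^(-1) = 32740559305695385712389870979185370874149053476477367448414215/32866839245274949258617282425703153368289421339680491851218944.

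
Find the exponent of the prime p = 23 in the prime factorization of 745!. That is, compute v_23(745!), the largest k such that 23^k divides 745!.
v_23(745!) = 33

Legendre's formula: v_p(n!) = Σ_{k ≥ 1} ⌊n / p^k⌋. For p = 23, n = 745, the terms are:
  ⌊745/23^1⌋ = ⌊745/23⌋ = 32
  ⌊745/23^2⌋ = ⌊745/529⌋ = 1
(the next term ⌊745/23^3⌋ = 0, terminating the sum). Summing: v_23(745!) = 32 + 1 = 33.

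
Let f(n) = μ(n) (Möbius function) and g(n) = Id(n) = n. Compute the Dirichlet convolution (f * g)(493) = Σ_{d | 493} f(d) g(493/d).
(μ * Id)(493) = 448

Divisors of 493: [1, 17, 29, 493]. For each d | 493:
  d = 1: μ(1) · Id(493/1) = 1 · 493 = 493
  d = 17: μ(17) · Id(493/17) = -1 · 29 = -29
  d = 29: μ(29) · Id(493/29) = -1 · 17 = -17
  d = 493: μ(493) · Id(493/493) = 1 · 1 = 1
Summing: (μ * Id)(493) = 493 + -29 + -17 + 1 = 448.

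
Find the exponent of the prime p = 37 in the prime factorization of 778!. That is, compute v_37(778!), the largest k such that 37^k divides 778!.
v_37(778!) = 21

Legendre's formula: v_p(n!) = Σ_{k ≥ 1} ⌊n / p^k⌋. For p = 37, n = 778, the terms are:
  ⌊778/37^1⌋ = ⌊778/37⌋ = 21
(the next term ⌊778/37^2⌋ = 0, terminating the sum). Summing: v_37(778!) = 21 = 21.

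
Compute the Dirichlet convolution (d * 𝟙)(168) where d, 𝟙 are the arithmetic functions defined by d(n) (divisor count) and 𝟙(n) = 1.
(d * 𝟙)(168) = 90

Divisors of 168: [1, 2, 3, 4, 6, 7, 8, 12, 14, 21, 24, 28, 42, 56, 84, 168]. For each d | 168:
  d = 1: d(1) · 𝟙(168/1) = 1 · 1 = 1
  d = 2: d(2) · 𝟙(168/2) = 2 · 1 = 2
  d = 3: d(3) · 𝟙(168/3) = 2 · 1 = 2
  d = 4: d(4) · 𝟙(168/4) = 3 · 1 = 3
  d = 6: d(6) · 𝟙(168/6) = 4 · 1 = 4
  d = 7: d(7) · 𝟙(168/7) = 2 · 1 = 2
  d = 8: d(8) · 𝟙(168/8) = 4 · 1 = 4
  d = 12: d(12) · 𝟙(168/12) = 6 · 1 = 6
  d = 14: d(14) · 𝟙(168/14) = 4 · 1 = 4
  d = 21: d(21) · 𝟙(168/21) = 4 · 1 = 4
  d = 24: d(24) · 𝟙(168/24) = 8 · 1 = 8
  d = 28: d(28) · 𝟙(168/28) = 6 · 1 = 6
  d = 42: d(42) · 𝟙(168/42) = 8 · 1 = 8
  d = 56: d(56) · 𝟙(168/56) = 8 · 1 = 8
  d = 84: d(84) · 𝟙(168/84) = 12 · 1 = 12
  d = 168: d(168) · 𝟙(168/168) = 16 · 1 = 16
Summing: (d * 𝟙)(168) = 1 + 2 + 2 + 3 + 4 + 2 + 4 + 6 + 4 + 4 + 8 + 6 + 8 + 8 + 12 + 16 = 90.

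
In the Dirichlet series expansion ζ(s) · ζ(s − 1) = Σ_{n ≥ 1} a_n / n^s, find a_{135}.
σ(135) = 240

In the product (Σ m^0/m^s)(Σ k / k^s) = Σ (Σ_{d | n} d) / n^s, the coefficient of 1/n^s is σ(n) = Σ_{d | n} d. For n = 135, divisors are [1, 3, 5, 9, 15, 27, 45, 135]; summing: σ(135) = 240.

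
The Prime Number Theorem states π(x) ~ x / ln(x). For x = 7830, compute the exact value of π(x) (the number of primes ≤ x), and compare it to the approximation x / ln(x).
π(7830) = 990;  x/ln(x) ≈ 873.33;  relative error ≈ 11.79%.

Directly count primes up to 7830: π(7830) = 990. The PNT approximation gives 7830/ln(7830) ≈ 7830/8.96572 ≈ 873.33. Relative error (π(x) − x/ln(x)) / π(x) ≈ 11.79%; the approximation is known to undercount slightly (Li(x) is a better estimate).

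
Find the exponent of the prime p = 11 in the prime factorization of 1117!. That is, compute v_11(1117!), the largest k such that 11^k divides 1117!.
v_11(1117!) = 110

Legendre's formula: v_p(n!) = Σ_{k ≥ 1} ⌊n / p^k⌋. For p = 11, n = 1117, the terms are:
  ⌊1117/11^1⌋ = ⌊1117/11⌋ = 101
  ⌊1117/11^2⌋ = ⌊1117/121⌋ = 9
(the next term ⌊1117/11^3⌋ = 0, terminating the sum). Summing: v_11(1117!) = 101 + 9 = 110.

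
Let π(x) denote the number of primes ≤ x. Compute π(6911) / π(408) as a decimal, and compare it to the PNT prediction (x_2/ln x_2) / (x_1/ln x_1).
π(6911)/π(408) = 889/79 ≈ 11.2532;  PNT prediction ≈ 11.5173.

π(408) = 79 and π(6911) = 889, so π(6911)/π(408) ≈ 11.2532. The PNT-predicted ratio is (6911/ln(6911)) / (408/ln(408)) ≈ 11.5173. The two agree to within a few percent, as expected.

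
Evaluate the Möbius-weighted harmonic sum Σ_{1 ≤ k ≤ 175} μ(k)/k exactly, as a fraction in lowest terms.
Σ μ(k)/k = -291895861671370214401988773976597804369856804354890517841750669749/27764983964554203230141949225149376041830084932479143674493613998285

Values of μ(k) for 1 ≤ k ≤ 175: μ(1) = 1, μ(2) = -1, μ(3) = -1, μ(5) = -1, μ(6) = 1, μ(7) = -1, μ(10) = 1, μ(11) = -1, μ(13) = -1, μ(14) = 1, μ(15) = 1, μ(17) = -1, μ(19) = -1, μ(21) = 1, μ(22) = 1, μ(23) = -1, μ(26) = 1, μ(29) = -1, μ(30) = -1, μ(31) = -1, μ(33) = 1, μ(34) = 1, μ(35) = 1, μ(37) = -1, μ(38) = 1, μ(39) = 1, μ(41) = -1, μ(42) = -1, μ(43) = -1, μ(46) = 1, μ(47) = -1, μ(51) = 1, μ(53) = -1, μ(55) = 1, μ(57) = 1, μ(58) = 1, μ(59) = -1, μ(61) = -1, μ(62) = 1, μ(65) = 1, μ(66) = -1, μ(67) = -1, μ(69) = 1, μ(70) = -1, μ(71) = -1, μ(73) = -1, μ(74) = 1, μ(77) = 1, μ(78) = -1, μ(79) = -1, μ(82) = 1, μ(83) = -1, μ(85) = 1, μ(86) = 1, μ(87) = 1, μ(89) = -1, μ(91) = 1, μ(93) = 1, μ(94) = 1, μ(95) = 1, μ(97) = -1, μ(101) = -1, μ(102) = -1, μ(103) = -1, μ(105) = -1, μ(106) = 1, μ(107) = -1, μ(109) = -1, μ(110) = -1, μ(111) = 1, μ(113) = -1, μ(114) = -1, μ(115) = 1, μ(118) = 1, μ(119) = 1, μ(122) = 1, μ(123) = 1, μ(127) = -1, μ(129) = 1, μ(130) = -1, μ(131) = -1, μ(133) = 1, μ(134) = 1, μ(137) = -1, μ(138) = -1, μ(139) = -1, μ(141) = 1, μ(142) = 1, μ(143) = 1, μ(145) = 1, μ(146) = 1, μ(149) = -1, μ(151) = -1, μ(154) = -1, μ(155) = 1, μ(157) = -1, μ(158) = 1, μ(159) = 1, μ(161) = 1, μ(163) = -1, μ(165) = -1, μ(166) = 1, μ(167) = -1, μ(170) = -1, μ(173) = -1, μ(174) = -1, with μ = 0 on non-squarefree integers. Summing μ(k)/k for k where μ(k) ≠ 0 gives -291895861671370214401988773976597804369856804354890517841750669749/27764983964554203230141949225149376041830084932479143674493613998285 ≈ -0.0105. (PNT ⟺ this sum → 0 as n → ∞.)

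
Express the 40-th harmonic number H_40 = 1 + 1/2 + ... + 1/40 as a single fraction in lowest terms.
H_40 = 2078178381193813/485721041551200

Direct summation: H_40 = 1 + 1/2 + ... + 1/40. The least common denominator is lcm(1, ..., 40) = 5342931457063200; over this denominator the numerator is 5342931457063200 + 2671465728531600 + 1780977152354400 + 1335732864265800 + 1068586291412640 + 890488576177200 + 763275922437600 + 667866432132900 + 593659050784800 + 534293145706320 + 485721041551200 + 445244288088600 + 410994727466400 + 381637961218800 + 356195430470880 + 333933216066450 + 314290085709600 + 296829525392400 + 281206918792800 + 267146572853160 + 254425307479200 + 242860520775600 + 232301367698400 + 222622144044300 + 213717258282528 + 205497363733200 + 197886350261600 + 190818980609400 + 184239015760800 + 178097715235440 + 172352627647200 + 166966608033225 + 161907013850400 + 157145042854800 + 152655184487520 + 148414762696200 + 144403552893600 + 140603459396400 + 136998242488800 + 133573286426580 = 22859962193131943, so H_40 = 22859962193131943/5342931457063200; reducing by gcd(22859962193131943, 5342931457063200) = 11 gives 2078178381193813/485721041551200 ≈ 4.27854. (The PNT-adjacent estimate ln(40) + γ ≈ 4.26610 matches within O(1/n).)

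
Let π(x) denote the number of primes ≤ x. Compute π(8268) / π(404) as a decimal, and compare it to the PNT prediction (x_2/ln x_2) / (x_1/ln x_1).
π(8268)/π(404) = 1036/79 ≈ 13.1139;  PNT prediction ≈ 13.6163.

π(404) = 79 and π(8268) = 1036, so π(8268)/π(404) ≈ 13.1139. The PNT-predicted ratio is (8268/ln(8268)) / (404/ln(404)) ≈ 13.6163. The two agree to within a few percent, as expected.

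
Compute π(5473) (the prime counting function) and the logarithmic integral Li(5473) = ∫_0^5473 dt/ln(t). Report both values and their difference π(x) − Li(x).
π(5473) = 722;  Li(5473) ≈ 739.52;  π(x) − Li(x) ≈ -17.52.

Direct count of primes ≤ 5473 gives π(5473) = 722. Numerical evaluation of the logarithmic integral gives Li(5473) ≈ 739.52. The difference π(x) − Li(x) ≈ -17.52 is typically negative for small/moderate x (Li(x) overestimates), though Littlewood's theorem shows this sign changes infinitely often.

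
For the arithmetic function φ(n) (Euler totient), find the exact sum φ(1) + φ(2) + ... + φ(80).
Σ_{n ≤ 80} φ(n) = 1966

Compute φ(n) for each 1 ≤ n ≤ 80: φ(1) = 1, φ(2) = 1, φ(3) = 2, φ(4) = 2, φ(5) = 4, φ(6) = 2, φ(7) = 6, φ(8) = 4, φ(9) = 6, φ(10) = 4, φ(11) = 10, φ(12) = 4, φ(13) = 12, φ(14) = 6, φ(15) = 8, φ(16) = 8, φ(17) = 16, φ(18) = 6, φ(19) = 18, φ(20) = 8, φ(21) = 12, φ(22) = 10, φ(23) = 22, φ(24) = 8, φ(25) = 20, φ(26) = 12, φ(27) = 18, φ(28) = 12, φ(29) = 28, φ(30) = 8, φ(31) = 30, φ(32) = 16, φ(33) = 20, φ(34) = 16, φ(35) = 24, φ(36) = 12, φ(37) = 36, φ(38) = 18, φ(39) = 24, φ(40) = 16, φ(41) = 40, φ(42) = 12, φ(43) = 42, φ(44) = 20, φ(45) = 24, φ(46) = 22, φ(47) = 46, φ(48) = 16, φ(49) = 42, φ(50) = 20, φ(51) = 32, φ(52) = 24, φ(53) = 52, φ(54) = 18, φ(55) = 40, φ(56) = 24, φ(57) = 36, φ(58) = 28, φ(59) = 58, φ(60) = 16, φ(61) = 60, φ(62) = 30, φ(63) = 36, φ(64) = 32, φ(65) = 48, φ(66) = 20, φ(67) = 66, φ(68) = 32, φ(69) = 44, φ(70) = 24, φ(71) = 70, φ(72) = 24, φ(73) = 72, φ(74) = 36, φ(75) = 40, φ(76) = 36, φ(77) = 60, φ(78) = 24, φ(79) = 78, φ(80) = 32. Summing all 80 values: 1966. (Average order: Σ_{n ≤ x} φ(n) ~ (3/π²) x². For x = 80, (3/π²)·80² ≈ 1945.37.)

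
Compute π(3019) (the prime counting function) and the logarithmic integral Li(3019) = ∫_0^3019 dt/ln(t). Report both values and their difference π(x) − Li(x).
π(3019) = 433;  Li(3019) ≈ 445.13;  π(x) − Li(x) ≈ -12.13.

Direct count of primes ≤ 3019 gives π(3019) = 433. Numerical evaluation of the logarithmic integral gives Li(3019) ≈ 445.13. The difference π(x) − Li(x) ≈ -12.13 is typically negative for small/moderate x (Li(x) overestimates), though Littlewood's theorem shows this sign changes infinitely often.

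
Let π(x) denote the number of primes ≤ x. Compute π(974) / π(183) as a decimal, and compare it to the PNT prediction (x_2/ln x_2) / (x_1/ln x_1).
π(974)/π(183) = 164/42 ≈ 3.9048;  PNT prediction ≈ 4.0293.

π(183) = 42 and π(974) = 164, so π(974)/π(183) ≈ 3.9048. The PNT-predicted ratio is (974/ln(974)) / (183/ln(183)) ≈ 4.0293. The two agree to within a few percent, as expected.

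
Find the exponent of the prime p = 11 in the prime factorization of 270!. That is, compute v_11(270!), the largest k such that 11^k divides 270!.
v_11(270!) = 26

Legendre's formula: v_p(n!) = Σ_{k ≥ 1} ⌊n / p^k⌋. For p = 11, n = 270, the terms are:
  ⌊270/11^1⌋ = ⌊270/11⌋ = 24
  ⌊270/11^2⌋ = ⌊270/121⌋ = 2
(the next term ⌊270/11^3⌋ = 0, terminating the sum). Summing: v_11(270!) = 24 + 2 = 26.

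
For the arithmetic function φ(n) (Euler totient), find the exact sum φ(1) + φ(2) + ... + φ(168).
Σ_{n ≤ 168} φ(n) = 8610

Compute φ(n) for each 1 ≤ n ≤ 168: φ(1) = 1, φ(2) = 1, φ(3) = 2, φ(4) = 2, φ(5) = 4, φ(6) = 2, φ(7) = 6, φ(8) = 4, φ(9) = 6, φ(10) = 4, φ(11) = 10, φ(12) = 4, φ(13) = 12, φ(14) = 6, φ(15) = 8, φ(16) = 8, φ(17) = 16, φ(18) = 6, φ(19) = 18, φ(20) = 8, φ(21) = 12, φ(22) = 10, φ(23) = 22, φ(24) = 8, φ(25) = 20, φ(26) = 12, φ(27) = 18, φ(28) = 12, φ(29) = 28, φ(30) = 8, φ(31) = 30, φ(32) = 16, φ(33) = 20, φ(34) = 16, φ(35) = 24, φ(36) = 12, φ(37) = 36, φ(38) = 18, φ(39) = 24, φ(40) = 16, φ(41) = 40, φ(42) = 12, φ(43) = 42, φ(44) = 20, φ(45) = 24, φ(46) = 22, φ(47) = 46, φ(48) = 16, φ(49) = 42, φ(50) = 20, φ(51) = 32, φ(52) = 24, φ(53) = 52, φ(54) = 18, φ(55) = 40, φ(56) = 24, φ(57) = 36, φ(58) = 28, φ(59) = 58, φ(60) = 16, φ(61) = 60, φ(62) = 30, φ(63) = 36, φ(64) = 32, φ(65) = 48, φ(66) = 20, φ(67) = 66, φ(68) = 32, φ(69) = 44, φ(70) = 24, φ(71) = 70, φ(72) = 24, φ(73) = 72, φ(74) = 36, φ(75) = 40, φ(76) = 36, φ(77) = 60, φ(78) = 24, φ(79) = 78, φ(80) = 32, φ(81) = 54, φ(82) = 40, φ(83) = 82, φ(84) = 24, φ(85) = 64, φ(86) = 42, φ(87) = 56, φ(88) = 40, φ(89) = 88, φ(90) = 24, φ(91) = 72, φ(92) = 44, φ(93) = 60, φ(94) = 46, φ(95) = 72, φ(96) = 32, φ(97) = 96, φ(98) = 42, φ(99) = 60, φ(100) = 40, φ(101) = 100, φ(102) = 32, φ(103) = 102, φ(104) = 48, φ(105) = 48, φ(106) = 52, φ(107) = 106, φ(108) = 36, φ(109) = 108, φ(110) = 40, φ(111) = 72, φ(112) = 48, φ(113) = 112, φ(114) = 36, φ(115) = 88, φ(116) = 56, φ(117) = 72, φ(118) = 58, φ(119) = 96, φ(120) = 32, φ(121) = 110, φ(122) = 60, φ(123) = 80, φ(124) = 60, φ(125) = 100, φ(126) = 36, φ(127) = 126, φ(128) = 64, φ(129) = 84, φ(130) = 48, φ(131) = 130, φ(132) = 40, φ(133) = 108, φ(134) = 66, φ(135) = 72, φ(136) = 64, φ(137) = 136, φ(138) = 44, φ(139) = 138, φ(140) = 48, φ(141) = 92, φ(142) = 70, φ(143) = 120, φ(144) = 48, φ(145) = 112, φ(146) = 72, φ(147) = 84, φ(148) = 72, φ(149) = 148, φ(150) = 40, φ(151) = 150, φ(152) = 72, φ(153) = 96, φ(154) = 60, φ(155) = 120, φ(156) = 48, φ(157) = 156, φ(158) = 78, φ(159) = 104, φ(160) = 64, φ(161) = 132, φ(162) = 54, φ(163) = 162, φ(164) = 80, φ(165) = 80, φ(166) = 82, φ(167) = 166, φ(168) = 48. Summing all 168 values: 8610. (Average order: Σ_{n ≤ x} φ(n) ~ (3/π²) x². For x = 168, (3/π²)·168² ≈ 8579.07.)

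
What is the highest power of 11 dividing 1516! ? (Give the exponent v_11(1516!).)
v_11(1516!) = 150

Legendre's formula: v_p(n!) = Σ_{k ≥ 1} ⌊n / p^k⌋. For p = 11, n = 1516, the terms are:
  ⌊1516/11^1⌋ = ⌊1516/11⌋ = 137
  ⌊1516/11^2⌋ = ⌊1516/121⌋ = 12
  ⌊1516/11^3⌋ = ⌊1516/1331⌋ = 1
(the next term ⌊1516/11^4⌋ = 0, terminating the sum). Summing: v_11(1516!) = 137 + 12 + 1 = 150.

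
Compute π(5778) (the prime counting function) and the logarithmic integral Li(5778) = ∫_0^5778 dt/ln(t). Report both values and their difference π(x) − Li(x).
π(5778) = 757;  Li(5778) ≈ 774.84;  π(x) − Li(x) ≈ -17.84.

Direct count of primes ≤ 5778 gives π(5778) = 757. Numerical evaluation of the logarithmic integral gives Li(5778) ≈ 774.84. The difference π(x) − Li(x) ≈ -17.84 is typically negative for small/moderate x (Li(x) overestimates), though Littlewood's theorem shows this sign changes infinitely often.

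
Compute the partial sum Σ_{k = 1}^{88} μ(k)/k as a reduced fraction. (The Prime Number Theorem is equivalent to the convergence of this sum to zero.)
Σ μ(k)/k = 2609341595728673683821147444809/267064515689275851355624017992790

Values of μ(k) for 1 ≤ k ≤ 88: μ(1) = 1, μ(2) = -1, μ(3) = -1, μ(5) = -1, μ(6) = 1, μ(7) = -1, μ(10) = 1, μ(11) = -1, μ(13) = -1, μ(14) = 1, μ(15) = 1, μ(17) = -1, μ(19) = -1, μ(21) = 1, μ(22) = 1, μ(23) = -1, μ(26) = 1, μ(29) = -1, μ(30) = -1, μ(31) = -1, μ(33) = 1, μ(34) = 1, μ(35) = 1, μ(37) = -1, μ(38) = 1, μ(39) = 1, μ(41) = -1, μ(42) = -1, μ(43) = -1, μ(46) = 1, μ(47) = -1, μ(51) = 1, μ(53) = -1, μ(55) = 1, μ(57) = 1, μ(58) = 1, μ(59) = -1, μ(61) = -1, μ(62) = 1, μ(65) = 1, μ(66) = -1, μ(67) = -1, μ(69) = 1, μ(70) = -1, μ(71) = -1, μ(73) = -1, μ(74) = 1, μ(77) = 1, μ(78) = -1, μ(79) = -1, μ(82) = 1, μ(83) = -1, μ(85) = 1, μ(86) = 1, μ(87) = 1, with μ = 0 on non-squarefree integers. Summing μ(k)/k for k where μ(k) ≠ 0 gives 2609341595728673683821147444809/267064515689275851355624017992790 ≈ 0.0098. (PNT ⟺ this sum → 0 as n → ∞.)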